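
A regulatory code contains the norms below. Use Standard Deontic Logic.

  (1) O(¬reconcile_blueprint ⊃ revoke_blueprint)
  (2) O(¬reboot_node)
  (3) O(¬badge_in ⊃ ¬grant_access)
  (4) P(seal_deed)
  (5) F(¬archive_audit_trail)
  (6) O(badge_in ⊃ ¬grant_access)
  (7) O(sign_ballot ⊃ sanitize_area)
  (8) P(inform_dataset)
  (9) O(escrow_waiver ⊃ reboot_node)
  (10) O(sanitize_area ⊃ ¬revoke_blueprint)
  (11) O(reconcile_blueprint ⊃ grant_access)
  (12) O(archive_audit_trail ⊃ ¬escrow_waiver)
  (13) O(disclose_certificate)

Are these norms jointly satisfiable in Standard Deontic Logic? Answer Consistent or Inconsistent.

Consistent

Premise 9 is O(escrow_waiver ⊃ reboot_node), but O(escrow_waiver) is not derivable from the premises, so it does not yield O(reboot_node).
So O(reboot_node) is not derivable, and the apparent clash with O(¬reboot_node) does not arise.
A world satisfying every obligation exists (e.g. archive_audit_trail=true, badge_in=false, disclose_certificate=true, escrow_waiver=false, grant_access=false, inform_dataset=false, reboot_node=false, reconcile_blueprint=false, revoke_blueprint=true, sanitize_area=false, seal_deed=false, sign_ballot=false); no atom is both obligatory and forbidden, so the set is consistent.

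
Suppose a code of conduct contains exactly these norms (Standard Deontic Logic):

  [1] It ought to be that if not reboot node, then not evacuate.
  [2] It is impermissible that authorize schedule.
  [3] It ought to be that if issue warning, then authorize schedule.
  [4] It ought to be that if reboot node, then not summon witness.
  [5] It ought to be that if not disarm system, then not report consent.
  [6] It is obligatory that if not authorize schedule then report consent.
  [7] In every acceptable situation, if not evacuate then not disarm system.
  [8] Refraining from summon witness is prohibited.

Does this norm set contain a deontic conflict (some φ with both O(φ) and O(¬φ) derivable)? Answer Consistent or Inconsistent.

Inconsistent

Premise 8 is F(¬summon_witness), i.e. O(summon_witness).
Premise 4 is O(reboot_node → ¬summon_witness); contrapositively O(summon_witness → ¬reboot_node). Since O(summon_witness) holds, K gives O(¬reboot_node).
With premise 1, O(¬reboot_node → ¬evacuate), the K-axiom yields O(¬evacuate).
Applying K to premise 7 (O(¬evacuate → ¬disarm_system)) and O(¬evacuate) yields O(¬disarm_system).
From O(¬disarm_system) and premise 5, O(¬disarm_system → ¬report_consent), we obtain O(¬report_consent).
Premise 6 is O(¬authorize_schedule → report_consent); contrapositively O(¬report_consent → authorize_schedule). Since O(¬report_consent) holds, K gives O(authorize_schedule).
Yet premise 2 is F(authorize_schedule), i.e. O(¬authorize_schedule).
We now have both O(authorize_schedule) and O(¬authorize_schedule) — authorize_schedule is simultaneously obligatory and forbidden, violating the D-axiom.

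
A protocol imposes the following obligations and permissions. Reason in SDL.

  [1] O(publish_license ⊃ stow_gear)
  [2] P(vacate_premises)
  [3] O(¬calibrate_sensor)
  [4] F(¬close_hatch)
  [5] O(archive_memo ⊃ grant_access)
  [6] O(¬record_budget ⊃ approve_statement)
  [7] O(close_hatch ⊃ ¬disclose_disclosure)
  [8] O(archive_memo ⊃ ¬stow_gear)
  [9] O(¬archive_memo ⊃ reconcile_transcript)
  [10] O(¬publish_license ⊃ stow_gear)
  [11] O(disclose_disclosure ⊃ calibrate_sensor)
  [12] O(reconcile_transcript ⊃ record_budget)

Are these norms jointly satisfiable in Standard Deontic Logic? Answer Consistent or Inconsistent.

Consistent

Premise 11 is O(disclose_disclosure ⊃ calibrate_sensor), but O(disclose_disclosure) is not derivable from the premises, so it does not yield O(calibrate_sensor).
So O(calibrate_sensor) is not derivable, and the apparent clash with O(¬calibrate_sensor) does not arise.
A world satisfying every obligation exists (e.g. approve_statement=false, archive_memo=false, calibrate_sensor=false, close_hatch=true, disclose_disclosure=false, grant_access=false, publish_license=false, reconcile_transcript=true, record_budget=true, stow_gear=true, vacate_premises=false); no atom is both obligatory and forbidden, so the set is consistent.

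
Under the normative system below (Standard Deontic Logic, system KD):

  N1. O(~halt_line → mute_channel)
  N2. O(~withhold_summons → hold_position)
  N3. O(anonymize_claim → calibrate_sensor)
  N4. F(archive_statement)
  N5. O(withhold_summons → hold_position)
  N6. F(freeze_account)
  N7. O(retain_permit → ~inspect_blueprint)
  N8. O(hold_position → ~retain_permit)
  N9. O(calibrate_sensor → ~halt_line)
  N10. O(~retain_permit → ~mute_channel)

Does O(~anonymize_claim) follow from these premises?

Yes

By case analysis on ~withhold_summons: premise 2 gives O(~withhold_summons → hold_position) and premise 5 gives O(withhold_summons → hold_position), so O(hold_position) either way.
Applying K to premise 8 (O(hold_position → ~retain_permit)) and O(hold_position) yields O(~retain_permit).
Premise 10 is O(~retain_permit → ~mute_channel); since O(~retain_permit), deontic closure gives O(~mute_channel).
Premise 1 is O(~halt_line → mute_channel); contrapositively O(~mute_channel → halt_line). Since O(~mute_channel) holds, K gives O(halt_line).
The contrapositive of premise 9 (O(calibrate_sensor → ~halt_line)) is O(halt_line → ~calibrate_sensor), and O(halt_line) is already established, so O(~calibrate_sensor).
Premise 3, O(anonymize_claim → calibrate_sensor), contraposes to O(~calibrate_sensor → ~anonymize_claim); with O(~calibrate_sensor) we get O(~anonymize_claim).
Premises 4, 6, 7 do not contribute to this derivation.
So O(~anonymize_claim) follows.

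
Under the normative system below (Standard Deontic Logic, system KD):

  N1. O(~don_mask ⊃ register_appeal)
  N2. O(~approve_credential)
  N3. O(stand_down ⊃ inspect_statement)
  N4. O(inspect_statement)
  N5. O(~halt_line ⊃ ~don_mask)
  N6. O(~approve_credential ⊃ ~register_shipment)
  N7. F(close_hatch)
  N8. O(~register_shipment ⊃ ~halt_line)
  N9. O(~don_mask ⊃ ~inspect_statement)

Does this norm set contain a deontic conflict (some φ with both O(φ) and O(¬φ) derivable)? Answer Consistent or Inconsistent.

Inconsistent

From premise 4 we have O(inspect_statement).
The contrapositive of premise 9 (O(~don_mask ⊃ ~inspect_statement)) is O(inspect_statement ⊃ don_mask), and O(inspect_statement) is already established, so O(don_mask).
Premise 5, O(~halt_line ⊃ ~don_mask), contraposes to O(don_mask ⊃ halt_line); with O(don_mask) we get O(halt_line).
Premise 8, O(~register_shipment ⊃ ~halt_line), contraposes to O(halt_line ⊃ register_shipment); with O(halt_line) we get O(register_shipment).
Premise 6 is O(~approve_credential ⊃ ~register_shipment); contrapositively O(register_shipment ⊃ approve_credential). Since O(register_shipment) holds, K gives O(approve_credential).
Yet premise 2 states O(~approve_credential).
We now have both O(approve_credential) and O(~approve_credential) — approve_credential is simultaneously obligatory and forbidden, violating the D-axiom.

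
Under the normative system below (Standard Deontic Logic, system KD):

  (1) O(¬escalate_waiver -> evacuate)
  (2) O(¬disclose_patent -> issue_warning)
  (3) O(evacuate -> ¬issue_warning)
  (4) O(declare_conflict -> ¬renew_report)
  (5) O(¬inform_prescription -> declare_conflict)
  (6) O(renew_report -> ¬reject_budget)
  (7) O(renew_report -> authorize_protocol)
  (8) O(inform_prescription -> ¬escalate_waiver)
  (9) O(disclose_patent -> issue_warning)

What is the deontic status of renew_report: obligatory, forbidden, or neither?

Premises 9 and 2 cover both cases: O(disclose_patent -> issue_warning) and O(¬disclose_patent -> issue_warning). Since disclose_patent ∨ ¬disclose_patent is a tautology, O(issue_warning) follows.
Premise 3 is O(evacuate -> ¬issue_warning); contrapositively O(issue_warning -> ¬evacuate). Since O(issue_warning) holds, K gives O(¬evacuate).
Premise 1, O(¬escalate_waiver -> evacuate), contraposes to O(¬evacuate -> escalate_waiver); with O(¬evacuate) we get O(escalate_waiver).
The contrapositive of premise 8 (O(inform_prescription -> ¬escalate_waiver)) is O(escalate_waiver -> ¬inform_prescription), and O(escalate_waiver) is already established, so O(¬inform_prescription).
Premise 5 is O(¬inform_prescription -> declare_conflict); since O(¬inform_prescription), deontic closure gives O(declare_conflict).
With premise 4, O(declare_conflict -> ¬renew_report), the K-axiom yields O(¬renew_report).
Premises 6, 7 do not contribute to this derivation.
Thus O(¬renew_report), which is F(renew_report): renew_report is forbidden.

Forbidden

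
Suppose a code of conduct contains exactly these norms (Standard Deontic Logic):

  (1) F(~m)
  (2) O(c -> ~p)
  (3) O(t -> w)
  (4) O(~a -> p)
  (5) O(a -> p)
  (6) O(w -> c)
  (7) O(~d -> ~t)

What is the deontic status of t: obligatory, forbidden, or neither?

Premises 5 and 4 are O(a -> p) and O(~a -> p); every ideal world satisfies a or ~a, so in either case p holds — hence O(p).
Premise 2 is O(c -> ~p); contrapositively O(p -> ~c). Since O(p) holds, K gives O(~c).
Premise 6, O(w -> c), contraposes to O(~c -> ~w); with O(~c) we get O(~w).
Premise 3 is O(t -> w); contrapositively O(~w -> ~t). Since O(~w) holds, K gives O(~t).
Premises 1, 7 do not contribute to this derivation.
Thus O(~t), which is F(t): t is forbidden.

Forbidden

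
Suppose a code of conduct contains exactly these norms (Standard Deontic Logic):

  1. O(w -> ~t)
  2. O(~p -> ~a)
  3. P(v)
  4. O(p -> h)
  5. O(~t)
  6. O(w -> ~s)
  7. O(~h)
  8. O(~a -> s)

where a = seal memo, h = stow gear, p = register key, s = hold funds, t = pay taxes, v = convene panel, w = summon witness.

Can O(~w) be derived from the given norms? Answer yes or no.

Yes

Premise 7 states O(~h) outright.
Premise 4, O(p -> h), contraposes to O(~h -> ~p); with O(~h) we get O(~p).
With premise 2, O(~p -> ~a), the K-axiom yields O(~a).
Premise 8 is O(~a -> s); since O(~a), deontic closure gives O(s).
The contrapositive of premise 6 (O(w -> ~s)) is O(s -> ~w), and O(s) is already established, so O(~w).
Premises 1, 3, 5 do not contribute to this derivation.
So O(~w) follows.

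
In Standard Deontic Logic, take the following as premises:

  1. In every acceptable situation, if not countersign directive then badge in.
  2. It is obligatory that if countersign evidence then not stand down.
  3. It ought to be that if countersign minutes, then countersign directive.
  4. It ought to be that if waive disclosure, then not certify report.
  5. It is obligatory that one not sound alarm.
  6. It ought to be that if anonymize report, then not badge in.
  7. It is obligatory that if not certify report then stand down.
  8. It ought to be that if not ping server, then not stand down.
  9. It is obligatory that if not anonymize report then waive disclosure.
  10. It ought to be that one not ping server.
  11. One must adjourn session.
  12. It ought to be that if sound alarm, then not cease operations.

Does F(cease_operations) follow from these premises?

Premise 12 is O(sound_alarm → ¬cease_operations), but O(sound_alarm) is not derivable from the premises, so it does not yield O(¬cease_operations).
No other premise forces O(¬cease_operations). An ideal world satisfying every premise can still have cease_operations true, so F(cease_operations) is not derivable.

No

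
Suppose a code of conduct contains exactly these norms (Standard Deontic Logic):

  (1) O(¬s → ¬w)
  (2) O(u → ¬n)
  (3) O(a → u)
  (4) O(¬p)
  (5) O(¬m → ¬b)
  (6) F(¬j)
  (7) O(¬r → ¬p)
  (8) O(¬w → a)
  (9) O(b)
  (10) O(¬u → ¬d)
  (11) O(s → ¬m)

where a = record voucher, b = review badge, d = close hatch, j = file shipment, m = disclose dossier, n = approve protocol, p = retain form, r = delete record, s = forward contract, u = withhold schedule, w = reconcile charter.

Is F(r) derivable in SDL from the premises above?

Premise 7 is O(¬r → ¬p); even if O(¬p) held, inferring O(¬r) would be affirming the consequent — invalid.
No other premise forces O(¬r). An ideal world satisfying every premise can still have r true, so F(r) is not derivable.

No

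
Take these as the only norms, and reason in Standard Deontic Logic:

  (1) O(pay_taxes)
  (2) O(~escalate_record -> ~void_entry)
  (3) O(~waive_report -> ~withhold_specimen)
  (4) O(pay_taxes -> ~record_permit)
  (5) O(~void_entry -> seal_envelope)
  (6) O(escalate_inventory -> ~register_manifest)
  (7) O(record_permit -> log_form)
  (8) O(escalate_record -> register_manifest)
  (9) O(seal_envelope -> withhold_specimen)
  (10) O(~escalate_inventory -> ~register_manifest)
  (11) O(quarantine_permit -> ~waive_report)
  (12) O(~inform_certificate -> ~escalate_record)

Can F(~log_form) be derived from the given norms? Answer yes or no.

No

Premise 7 is O(record_permit -> log_form), but O(record_permit) is not derivable from the premises, so it does not yield O(log_form).
No other premise forces O(log_form). An ideal world satisfying every premise can still have ~log_form true, so F(~log_form) is not derivable.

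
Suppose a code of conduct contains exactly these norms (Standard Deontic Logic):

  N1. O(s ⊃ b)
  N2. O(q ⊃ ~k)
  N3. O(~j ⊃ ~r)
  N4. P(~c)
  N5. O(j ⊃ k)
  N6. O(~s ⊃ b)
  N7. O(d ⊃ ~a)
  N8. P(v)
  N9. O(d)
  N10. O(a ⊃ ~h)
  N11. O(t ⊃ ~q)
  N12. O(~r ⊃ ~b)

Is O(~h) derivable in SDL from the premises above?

Premise 10 is O(a ⊃ ~h), but O(a) is not derivable from the premises, so it does not yield O(~h).
No other premise forces O(~h). An ideal world satisfying every premise can still have ~h false, so O(~h) is not derivable.

No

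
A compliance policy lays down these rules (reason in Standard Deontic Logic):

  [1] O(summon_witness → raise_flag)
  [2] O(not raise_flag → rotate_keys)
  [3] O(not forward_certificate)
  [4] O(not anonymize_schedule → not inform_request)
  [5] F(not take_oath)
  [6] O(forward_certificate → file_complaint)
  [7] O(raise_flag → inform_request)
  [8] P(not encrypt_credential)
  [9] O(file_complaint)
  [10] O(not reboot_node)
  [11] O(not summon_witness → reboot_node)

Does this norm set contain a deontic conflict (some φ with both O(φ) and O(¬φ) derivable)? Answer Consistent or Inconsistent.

Premise 6 is O(forward_certificate → file_complaint); even if O(file_complaint) held, inferring O(forward_certificate) would be affirming the consequent — invalid.
So O(forward_certificate) is not derivable, and the apparent clash with O(not forward_certificate) does not arise.
A world satisfying every obligation exists (e.g. anonymize_schedule=true, encrypt_credential=false, file_complaint=true, forward_certificate=false, inform_request=true, raise_flag=true, reboot_node=false, rotate_keys=false, summon_witness=true, take_oath=true); no atom is both obligatory and forbidden, so the set is consistent.

Consistent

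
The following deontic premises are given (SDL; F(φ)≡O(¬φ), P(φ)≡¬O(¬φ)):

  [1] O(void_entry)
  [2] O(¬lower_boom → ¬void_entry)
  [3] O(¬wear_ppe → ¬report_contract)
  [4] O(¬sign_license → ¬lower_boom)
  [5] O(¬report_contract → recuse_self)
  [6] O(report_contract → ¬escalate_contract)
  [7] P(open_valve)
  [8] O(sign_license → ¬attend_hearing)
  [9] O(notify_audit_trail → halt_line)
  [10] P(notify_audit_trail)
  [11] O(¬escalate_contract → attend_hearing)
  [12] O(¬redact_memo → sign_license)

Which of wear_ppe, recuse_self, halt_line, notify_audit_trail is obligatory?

Premise 1 gives O(void_entry).
Premise 2 is O(¬lower_boom → ¬void_entry); contrapositively O(void_entry → lower_boom). Since O(void_entry) holds, K gives O(lower_boom).
Premise 4 is O(¬sign_license → ¬lower_boom); contrapositively O(lower_boom → sign_license). Since O(lower_boom) holds, K gives O(sign_license).
With premise 8, O(sign_license → ¬attend_hearing), the K-axiom yields O(¬attend_hearing).
Premise 11, O(¬escalate_contract → attend_hearing), contraposes to O(¬attend_hearing → escalate_contract); with O(¬attend_hearing) we get O(escalate_contract).
Premise 6, O(report_contract → ¬escalate_contract), contraposes to O(escalate_contract → ¬report_contract); with O(escalate_contract) we get O(¬report_contract).
With premise 5, O(¬report_contract → recuse_self), the K-axiom yields O(recuse_self).
So O(recuse_self) holds — recuse_self is obligatory. None of the other listed options is made obligatory by any chain of premises.

recuse_self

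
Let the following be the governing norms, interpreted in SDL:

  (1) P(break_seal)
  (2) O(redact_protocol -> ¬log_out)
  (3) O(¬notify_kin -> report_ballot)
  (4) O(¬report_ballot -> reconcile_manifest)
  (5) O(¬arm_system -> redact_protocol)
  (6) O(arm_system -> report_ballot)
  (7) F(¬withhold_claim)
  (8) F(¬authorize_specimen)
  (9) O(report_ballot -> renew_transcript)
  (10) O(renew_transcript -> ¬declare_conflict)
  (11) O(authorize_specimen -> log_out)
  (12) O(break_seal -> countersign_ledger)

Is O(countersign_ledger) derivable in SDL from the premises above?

No

Premise 12 is O(break_seal -> countersign_ledger), but O(break_seal) is not derivable from the premises (the permission P(break_seal) asserts only ¬O(¬break_seal), not O(break_seal)), so it does not yield O(countersign_ledger).
No other premise forces O(countersign_ledger). An ideal world satisfying every premise can still have countersign_ledger false, so O(countersign_ledger) is not derivable.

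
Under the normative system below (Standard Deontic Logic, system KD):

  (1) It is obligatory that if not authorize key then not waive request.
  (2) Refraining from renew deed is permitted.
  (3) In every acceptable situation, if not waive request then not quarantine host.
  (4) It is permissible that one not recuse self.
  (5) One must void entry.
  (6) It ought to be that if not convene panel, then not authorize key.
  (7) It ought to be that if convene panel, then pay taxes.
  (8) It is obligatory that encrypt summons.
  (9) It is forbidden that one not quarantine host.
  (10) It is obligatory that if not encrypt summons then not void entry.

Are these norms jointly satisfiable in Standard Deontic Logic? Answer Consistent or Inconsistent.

Consistent

Premise 10 is O(¬encrypt_summons → ¬void_entry), but O(¬encrypt_summons) is not derivable from the premises, so it does not yield O(¬void_entry).
So O(¬void_entry) is not derivable, and the apparent clash with O(void_entry) does not arise.
A world satisfying every obligation exists (e.g. authorize_key=true, convene_panel=true, encrypt_summons=true, pay_taxes=true, quarantine_host=true, recuse_self=false, renew_deed=false, void_entry=true, waive_request=true); no atom is both obligatory and forbidden, so the set is consistent.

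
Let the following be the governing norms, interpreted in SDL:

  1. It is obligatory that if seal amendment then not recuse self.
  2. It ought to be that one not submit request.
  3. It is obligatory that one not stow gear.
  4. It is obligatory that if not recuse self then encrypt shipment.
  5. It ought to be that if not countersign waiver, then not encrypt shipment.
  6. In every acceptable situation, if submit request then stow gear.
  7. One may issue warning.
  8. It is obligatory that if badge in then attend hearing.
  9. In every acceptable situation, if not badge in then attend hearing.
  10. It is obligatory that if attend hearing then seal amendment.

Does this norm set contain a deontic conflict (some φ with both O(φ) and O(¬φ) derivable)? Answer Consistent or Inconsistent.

Consistent

Premise 6 is O(submit_request → stow_gear), but O(submit_request) is not derivable from the premises, so it does not yield O(stow_gear).
So O(stow_gear) is not derivable, and the apparent clash with O(¬stow_gear) does not arise.
A world satisfying every obligation exists (e.g. attend_hearing=true, badge_in=false, countersign_waiver=true, encrypt_shipment=true, issue_warning=false, recuse_self=false, seal_amendment=true, stow_gear=false, submit_request=false); no atom is both obligatory and forbidden, so the set is consistent.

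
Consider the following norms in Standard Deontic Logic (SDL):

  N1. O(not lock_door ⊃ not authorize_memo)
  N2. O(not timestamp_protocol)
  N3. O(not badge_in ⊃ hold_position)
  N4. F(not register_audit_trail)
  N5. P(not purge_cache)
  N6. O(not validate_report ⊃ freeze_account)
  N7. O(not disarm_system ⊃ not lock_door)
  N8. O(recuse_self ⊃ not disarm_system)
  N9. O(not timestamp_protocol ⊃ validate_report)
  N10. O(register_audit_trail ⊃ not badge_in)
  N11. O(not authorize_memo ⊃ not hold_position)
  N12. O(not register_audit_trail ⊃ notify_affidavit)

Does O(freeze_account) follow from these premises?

Premise 6 is O(not validate_report ⊃ freeze_account), but O(not validate_report) is not derivable from the premises, so it does not yield O(freeze_account).
No other premise forces O(freeze_account). An ideal world satisfying every premise can still have freeze_account false, so O(freeze_account) is not derivable.

No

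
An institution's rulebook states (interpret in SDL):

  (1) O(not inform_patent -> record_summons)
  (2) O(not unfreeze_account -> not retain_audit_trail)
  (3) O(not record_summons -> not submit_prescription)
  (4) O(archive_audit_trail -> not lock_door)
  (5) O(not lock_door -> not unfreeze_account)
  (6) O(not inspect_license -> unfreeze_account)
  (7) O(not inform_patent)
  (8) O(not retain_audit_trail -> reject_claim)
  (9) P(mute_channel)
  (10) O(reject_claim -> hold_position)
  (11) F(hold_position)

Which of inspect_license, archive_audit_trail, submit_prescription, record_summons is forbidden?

F(hold_position) at premise 11 means O(not hold_position).
The contrapositive of premise 10 (O(reject_claim -> hold_position)) is O(not hold_position -> not reject_claim), and O(not hold_position) is already established, so O(not reject_claim).
The contrapositive of premise 8 (O(not retain_audit_trail -> reject_claim)) is O(not reject_claim -> retain_audit_trail), and O(not reject_claim) is already established, so O(retain_audit_trail).
The contrapositive of premise 2 (O(not unfreeze_account -> not retain_audit_trail)) is O(retain_audit_trail -> unfreeze_account), and O(retain_audit_trail) is already established, so O(unfreeze_account).
Premise 5, O(not lock_door -> not unfreeze_account), contraposes to O(unfreeze_account -> lock_door); with O(unfreeze_account) we get O(lock_door).
Premise 4, O(archive_audit_trail -> not lock_door), contraposes to O(lock_door -> not archive_audit_trail); with O(lock_door) we get O(not archive_audit_trail).
So O(not archive_audit_trail) holds, i.e. archive_audit_trail is forbidden. None of the other listed options is forbidden under the premises.

archive_audit_trail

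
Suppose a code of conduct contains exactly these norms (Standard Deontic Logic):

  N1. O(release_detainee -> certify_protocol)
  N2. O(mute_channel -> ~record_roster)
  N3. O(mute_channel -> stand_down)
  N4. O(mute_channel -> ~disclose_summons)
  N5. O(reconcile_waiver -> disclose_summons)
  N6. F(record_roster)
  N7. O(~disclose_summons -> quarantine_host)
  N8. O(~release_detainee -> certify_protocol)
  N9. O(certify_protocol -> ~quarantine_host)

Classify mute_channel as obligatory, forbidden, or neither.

Forbidden

Premises 1 and 8 are O(release_detainee -> certify_protocol) and O(~release_detainee -> certify_protocol); every ideal world satisfies release_detainee or ~release_detainee, so in either case certify_protocol holds — hence O(certify_protocol).
From O(certify_protocol) and premise 9, O(certify_protocol -> ~quarantine_host), we obtain O(~quarantine_host).
Premise 7, O(~disclose_summons -> quarantine_host), contraposes to O(~quarantine_host -> disclose_summons); with O(~quarantine_host) we get O(disclose_summons).
The contrapositive of premise 4 (O(mute_channel -> ~disclose_summons)) is O(disclose_summons -> ~mute_channel), and O(disclose_summons) is already established, so O(~mute_channel).
Premises 2, 3, 5, 6 do not contribute to this derivation.
Thus O(~mute_channel), which is F(mute_channel): mute_channel is forbidden.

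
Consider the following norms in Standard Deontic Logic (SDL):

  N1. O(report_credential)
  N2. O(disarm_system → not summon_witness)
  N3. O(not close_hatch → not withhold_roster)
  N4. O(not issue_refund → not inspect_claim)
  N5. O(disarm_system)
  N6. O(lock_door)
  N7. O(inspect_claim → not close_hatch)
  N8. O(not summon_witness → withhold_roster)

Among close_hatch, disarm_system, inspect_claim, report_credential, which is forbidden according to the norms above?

Premise 5 states O(disarm_system) outright.
Premise 2 is O(disarm_system → not summon_witness); since O(disarm_system), deontic closure gives O(not summon_witness).
Applying K to premise 8 (O(not summon_witness → withhold_roster)) and O(not summon_witness) yields O(withhold_roster).
Premise 3 is O(not close_hatch → not withhold_roster); contrapositively O(withhold_roster → close_hatch). Since O(withhold_roster) holds, K gives O(close_hatch).
Premise 7 is O(inspect_claim → not close_hatch); contrapositively O(close_hatch → not inspect_claim). Since O(close_hatch) holds, K gives O(not inspect_claim).
So O(not inspect_claim) holds, i.e. inspect_claim is forbidden. None of the other listed options is forbidden under the premises.

inspect_claim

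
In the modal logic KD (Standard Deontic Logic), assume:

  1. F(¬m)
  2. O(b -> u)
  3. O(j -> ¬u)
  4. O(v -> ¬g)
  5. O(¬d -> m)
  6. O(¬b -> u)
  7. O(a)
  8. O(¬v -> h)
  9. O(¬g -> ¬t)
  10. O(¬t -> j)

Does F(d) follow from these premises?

Premise 5 is O(¬d -> m); even if O(m) held, inferring O(¬d) would be affirming the consequent — invalid.
No other premise forces O(¬d). An ideal world satisfying every premise can still have d true, so F(d) is not derivable.

No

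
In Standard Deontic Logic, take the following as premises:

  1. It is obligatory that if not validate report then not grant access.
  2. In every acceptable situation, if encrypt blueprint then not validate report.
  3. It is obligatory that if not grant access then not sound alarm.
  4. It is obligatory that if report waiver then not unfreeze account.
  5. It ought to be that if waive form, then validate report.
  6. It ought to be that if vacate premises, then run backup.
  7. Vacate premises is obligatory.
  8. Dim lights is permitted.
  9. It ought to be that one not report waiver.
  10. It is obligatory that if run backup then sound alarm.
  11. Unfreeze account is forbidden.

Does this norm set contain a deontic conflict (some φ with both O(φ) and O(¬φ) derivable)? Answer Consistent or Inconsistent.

Consistent

Premise 4 is O(report_waiver → ¬unfreeze_account); even if O(¬unfreeze_account) held, inferring O(report_waiver) would be affirming the consequent — invalid.
So O(report_waiver) is not derivable, and the apparent clash with O(¬report_waiver) does not arise.
A world satisfying every obligation exists (e.g. dim_lights=false, encrypt_blueprint=false, grant_access=true, report_waiver=false, run_backup=true, sound_alarm=true, unfreeze_account=false, vacate_premises=true, validate_report=true, waive_form=false); no atom is both obligatory and forbidden, so the set is consistent.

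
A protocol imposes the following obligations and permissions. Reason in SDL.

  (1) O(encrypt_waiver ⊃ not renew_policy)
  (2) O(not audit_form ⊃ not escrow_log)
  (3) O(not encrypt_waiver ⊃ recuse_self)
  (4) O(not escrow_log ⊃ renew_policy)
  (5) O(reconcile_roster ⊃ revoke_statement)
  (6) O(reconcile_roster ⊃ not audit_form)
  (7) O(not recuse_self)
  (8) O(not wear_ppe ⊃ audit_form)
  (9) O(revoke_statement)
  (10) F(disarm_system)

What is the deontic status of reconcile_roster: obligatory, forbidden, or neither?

Forbidden

Premise 7 gives O(not recuse_self).
Premise 3, O(not encrypt_waiver ⊃ recuse_self), contraposes to O(not recuse_self ⊃ encrypt_waiver); with O(not recuse_self) we get O(encrypt_waiver).
Applying K to premise 1 (O(encrypt_waiver ⊃ not renew_policy)) and O(encrypt_waiver) yields O(not renew_policy).
Premise 4 is O(not escrow_log ⊃ renew_policy); contrapositively O(not renew_policy ⊃ escrow_log). Since O(not renew_policy) holds, K gives O(escrow_log).
Premise 2 is O(not audit_form ⊃ not escrow_log); contrapositively O(escrow_log ⊃ audit_form). Since O(escrow_log) holds, K gives O(audit_form).
Premise 6 is O(reconcile_roster ⊃ not audit_form); contrapositively O(audit_form ⊃ not reconcile_roster). Since O(audit_form) holds, K gives O(not reconcile_roster).
Premises 5, 8, 9, 10 do not contribute to this derivation.
Thus O(not reconcile_roster), which is F(reconcile_roster): reconcile_roster is forbidden.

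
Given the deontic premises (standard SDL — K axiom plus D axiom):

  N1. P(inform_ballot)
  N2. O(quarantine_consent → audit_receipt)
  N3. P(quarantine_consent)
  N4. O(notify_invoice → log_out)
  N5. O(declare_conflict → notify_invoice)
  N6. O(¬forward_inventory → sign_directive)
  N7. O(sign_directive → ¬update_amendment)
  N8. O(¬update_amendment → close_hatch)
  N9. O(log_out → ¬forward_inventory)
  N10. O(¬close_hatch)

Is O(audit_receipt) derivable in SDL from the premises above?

Premise 2 is O(quarantine_consent → audit_receipt), but O(quarantine_consent) is not derivable from the premises (the permission P(quarantine_consent) asserts only ¬O(¬quarantine_consent), not O(quarantine_consent)), so it does not yield O(audit_receipt).
No other premise forces O(audit_receipt). An ideal world satisfying every premise can still have audit_receipt false, so O(audit_receipt) is not derivable.

No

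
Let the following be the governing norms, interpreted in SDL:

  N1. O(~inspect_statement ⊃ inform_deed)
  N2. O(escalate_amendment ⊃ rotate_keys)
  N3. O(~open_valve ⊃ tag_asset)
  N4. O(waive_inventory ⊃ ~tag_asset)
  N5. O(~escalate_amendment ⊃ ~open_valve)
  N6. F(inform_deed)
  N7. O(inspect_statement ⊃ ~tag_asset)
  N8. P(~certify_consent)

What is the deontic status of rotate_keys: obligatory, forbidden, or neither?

F(inform_deed) at premise 6 means O(~inform_deed).
The contrapositive of premise 1 (O(~inspect_statement ⊃ inform_deed)) is O(~inform_deed ⊃ inspect_statement), and O(~inform_deed) is already established, so O(inspect_statement).
With premise 7, O(inspect_statement ⊃ ~tag_asset), the K-axiom yields O(~tag_asset).
The contrapositive of premise 3 (O(~open_valve ⊃ tag_asset)) is O(~tag_asset ⊃ open_valve), and O(~tag_asset) is already established, so O(open_valve).
The contrapositive of premise 5 (O(~escalate_amendment ⊃ ~open_valve)) is O(open_valve ⊃ escalate_amendment), and O(open_valve) is already established, so O(escalate_amendment).
From O(escalate_amendment) and premise 2, O(escalate_amendment ⊃ rotate_keys), we obtain O(rotate_keys).
Premises 4, 8 do not contribute to this derivation.
Hence rotate_keys is obligatory.

Obligatory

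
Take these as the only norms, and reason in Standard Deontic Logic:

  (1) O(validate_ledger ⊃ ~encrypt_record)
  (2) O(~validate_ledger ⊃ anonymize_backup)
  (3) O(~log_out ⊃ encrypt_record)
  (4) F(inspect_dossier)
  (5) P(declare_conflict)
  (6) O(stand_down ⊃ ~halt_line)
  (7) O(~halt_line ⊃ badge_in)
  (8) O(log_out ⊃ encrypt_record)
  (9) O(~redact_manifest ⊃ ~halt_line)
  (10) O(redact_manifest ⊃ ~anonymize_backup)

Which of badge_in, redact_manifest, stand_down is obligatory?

By case analysis on log_out: premise 8 gives O(log_out ⊃ encrypt_record) and premise 3 gives O(~log_out ⊃ encrypt_record), so O(encrypt_record) either way.
Premise 1, O(validate_ledger ⊃ ~encrypt_record), contraposes to O(encrypt_record ⊃ ~validate_ledger); with O(encrypt_record) we get O(~validate_ledger).
Premise 2 is O(~validate_ledger ⊃ anonymize_backup); since O(~validate_ledger), deontic closure gives O(anonymize_backup).
Premise 10 is O(redact_manifest ⊃ ~anonymize_backup); contrapositively O(anonymize_backup ⊃ ~redact_manifest). Since O(anonymize_backup) holds, K gives O(~redact_manifest).
With premise 9, O(~redact_manifest ⊃ ~halt_line), the K-axiom yields O(~halt_line).
Applying K to premise 7 (O(~halt_line ⊃ badge_in)) and O(~halt_line) yields O(badge_in).
So O(badge_in) holds — badge_in is obligatory. None of the other listed options is made obligatory by any chain of premises.

badge_in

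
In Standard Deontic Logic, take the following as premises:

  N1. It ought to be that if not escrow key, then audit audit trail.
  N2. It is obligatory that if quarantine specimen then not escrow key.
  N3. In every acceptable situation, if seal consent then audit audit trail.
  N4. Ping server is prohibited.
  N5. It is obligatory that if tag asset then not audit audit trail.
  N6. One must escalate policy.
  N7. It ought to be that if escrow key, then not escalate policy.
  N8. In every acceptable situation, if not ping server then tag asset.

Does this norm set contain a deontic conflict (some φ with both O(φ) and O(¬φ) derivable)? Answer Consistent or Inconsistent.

Inconsistent

Premise 6 gives O(escalate_policy).
Premise 7, O(escrow_key → ¬escalate_policy), contraposes to O(escalate_policy → ¬escrow_key); with O(escalate_policy) we get O(¬escrow_key).
With premise 1, O(¬escrow_key → audit_audit_trail), the K-axiom yields O(audit_audit_trail).
The contrapositive of premise 5 (O(tag_asset → ¬audit_audit_trail)) is O(audit_audit_trail → ¬tag_asset), and O(audit_audit_trail) is already established, so O(¬tag_asset).
The contrapositive of premise 8 (O(¬ping_server → tag_asset)) is O(¬tag_asset → ping_server), and O(¬tag_asset) is already established, so O(ping_server).
But premise 4, F(ping_server), means O(¬ping_server).
We now have both O(ping_server) and O(¬ping_server) — ping_server is simultaneously obligatory and forbidden, violating the D-axiom.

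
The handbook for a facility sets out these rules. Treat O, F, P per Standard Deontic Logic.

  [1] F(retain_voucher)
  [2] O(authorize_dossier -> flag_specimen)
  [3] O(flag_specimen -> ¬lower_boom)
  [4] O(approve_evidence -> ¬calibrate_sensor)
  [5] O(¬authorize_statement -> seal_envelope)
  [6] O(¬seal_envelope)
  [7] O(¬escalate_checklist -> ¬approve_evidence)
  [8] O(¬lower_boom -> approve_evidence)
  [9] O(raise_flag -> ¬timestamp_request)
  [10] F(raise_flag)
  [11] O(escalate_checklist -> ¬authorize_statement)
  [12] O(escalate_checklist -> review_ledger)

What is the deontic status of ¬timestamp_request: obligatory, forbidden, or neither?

Premise 9 is O(raise_flag -> ¬timestamp_request), but O(raise_flag) is not derivable from the premises, so it does not yield O(¬timestamp_request).
No premise or chain of K-axiom applications forces O(¬timestamp_request), and none forces O(timestamp_request). So ¬timestamp_request is neither obligatory nor forbidden under these norms.

Neither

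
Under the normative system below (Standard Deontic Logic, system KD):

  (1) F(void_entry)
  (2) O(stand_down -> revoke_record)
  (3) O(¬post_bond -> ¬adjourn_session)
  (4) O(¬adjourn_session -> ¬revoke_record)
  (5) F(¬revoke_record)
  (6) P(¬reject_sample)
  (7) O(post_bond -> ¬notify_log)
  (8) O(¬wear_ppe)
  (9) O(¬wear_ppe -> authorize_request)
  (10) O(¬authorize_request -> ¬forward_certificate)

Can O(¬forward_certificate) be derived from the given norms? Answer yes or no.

Premise 10 is O(¬authorize_request -> ¬forward_certificate), but O(¬authorize_request) is not derivable from the premises, so it does not yield O(¬forward_certificate).
No other premise forces O(¬forward_certificate). An ideal world satisfying every premise can still have ¬forward_certificate false, so O(¬forward_certificate) is not derivable.

No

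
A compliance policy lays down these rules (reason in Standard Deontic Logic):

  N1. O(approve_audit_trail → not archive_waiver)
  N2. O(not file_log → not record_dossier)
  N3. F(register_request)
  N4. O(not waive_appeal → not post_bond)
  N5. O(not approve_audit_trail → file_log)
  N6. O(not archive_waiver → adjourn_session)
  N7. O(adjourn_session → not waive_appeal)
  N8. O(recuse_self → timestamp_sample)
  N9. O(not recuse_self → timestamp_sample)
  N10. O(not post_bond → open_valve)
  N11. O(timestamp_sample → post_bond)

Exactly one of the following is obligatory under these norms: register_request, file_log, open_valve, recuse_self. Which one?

file_log

Premises 8 and 9 cover both cases: O(recuse_self → timestamp_sample) and O(not recuse_self → timestamp_sample). Since recuse_self ∨ not recuse_self is a tautology, O(timestamp_sample) follows.
Applying K to premise 11 (O(timestamp_sample → post_bond)) and O(timestamp_sample) yields O(post_bond).
The contrapositive of premise 4 (O(not waive_appeal → not post_bond)) is O(post_bond → waive_appeal), and O(post_bond) is already established, so O(waive_appeal).
The contrapositive of premise 7 (O(adjourn_session → not waive_appeal)) is O(waive_appeal → not adjourn_session), and O(waive_appeal) is already established, so O(not adjourn_session).
Premise 6 is O(not archive_waiver → adjourn_session); contrapositively O(not adjourn_session → archive_waiver). Since O(not adjourn_session) holds, K gives O(archive_waiver).
Premise 1 is O(approve_audit_trail → not archive_waiver); contrapositively O(archive_waiver → not approve_audit_trail). Since O(archive_waiver) holds, K gives O(not approve_audit_trail).
Premise 5 is O(not approve_audit_trail → file_log); since O(not approve_audit_trail), deontic closure gives O(file_log).
So O(file_log) holds — file_log is obligatory. None of the other listed options is made obligatory by any chain of premises.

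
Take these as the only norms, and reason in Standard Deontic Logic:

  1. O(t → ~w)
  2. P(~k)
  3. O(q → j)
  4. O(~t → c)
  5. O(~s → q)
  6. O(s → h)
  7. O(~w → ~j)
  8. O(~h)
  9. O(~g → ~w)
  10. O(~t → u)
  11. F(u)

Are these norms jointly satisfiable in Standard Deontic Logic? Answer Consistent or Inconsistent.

F(u) at premise 11 means O(~u).
The contrapositive of premise 10 (O(~t → u)) is O(~u → t), and O(~u) is already established, so O(t).
Premise 1 is O(t → ~w); since O(t), deontic closure gives O(~w).
Premise 7 is O(~w → ~j); since O(~w), deontic closure gives O(~j).
Premise 3, O(q → j), contraposes to O(~j → ~q); with O(~j) we get O(~q).
The contrapositive of premise 5 (O(~s → q)) is O(~q → s), and O(~q) is already established, so O(s).
With premise 6, O(s → h), the K-axiom yields O(h).
Yet premise 8 states O(~h).
We now have both O(h) and O(~h) — h is simultaneously obligatory and forbidden, violating the D-axiom.

Inconsistent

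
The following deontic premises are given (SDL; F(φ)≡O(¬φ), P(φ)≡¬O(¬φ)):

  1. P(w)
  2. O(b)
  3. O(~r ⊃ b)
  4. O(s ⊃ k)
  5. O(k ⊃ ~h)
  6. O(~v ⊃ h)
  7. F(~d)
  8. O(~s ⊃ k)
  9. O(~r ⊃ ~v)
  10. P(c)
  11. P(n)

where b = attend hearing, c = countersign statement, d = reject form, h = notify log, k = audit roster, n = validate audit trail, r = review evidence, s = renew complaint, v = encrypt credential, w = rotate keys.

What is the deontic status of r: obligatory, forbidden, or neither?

Obligatory

Premises 4 and 8 cover both cases: O(s ⊃ k) and O(~s ⊃ k). Since s ∨ ~s is a tautology, O(k) follows.
Premise 5 is O(k ⊃ ~h); since O(k), deontic closure gives O(~h).
Premise 6 is O(~v ⊃ h); contrapositively O(~h ⊃ v). Since O(~h) holds, K gives O(v).
Premise 9, O(~r ⊃ ~v), contraposes to O(v ⊃ r); with O(v) we get O(r).
Premises 1, 2, 3, 7, 10, 11 do not contribute to this derivation.
Hence r is obligatory.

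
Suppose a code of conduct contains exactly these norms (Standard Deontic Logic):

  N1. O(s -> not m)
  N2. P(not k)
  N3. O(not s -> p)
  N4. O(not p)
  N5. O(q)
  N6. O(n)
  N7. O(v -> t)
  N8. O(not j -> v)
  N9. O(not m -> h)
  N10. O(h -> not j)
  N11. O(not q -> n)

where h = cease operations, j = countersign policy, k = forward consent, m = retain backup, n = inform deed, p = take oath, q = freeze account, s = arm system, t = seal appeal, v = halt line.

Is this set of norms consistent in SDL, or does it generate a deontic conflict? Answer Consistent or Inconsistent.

Consistent

Premise 11 is O(not q -> n); even if O(n) held, inferring O(not q) would be affirming the consequent — invalid.
So O(not q) is not derivable, and the apparent clash with O(q) does not arise.
A world satisfying every obligation exists (e.g. h=true, j=false, k=false, m=false, n=true, p=false, q=true, s=true, t=true, v=true); no atom is both obligatory and forbidden, so the set is consistent.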